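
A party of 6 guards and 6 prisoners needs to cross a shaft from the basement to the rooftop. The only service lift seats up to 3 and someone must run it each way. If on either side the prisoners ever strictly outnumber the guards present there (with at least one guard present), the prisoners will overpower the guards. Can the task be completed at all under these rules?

No

Following every safe sequence of crossings from the start, the most of the 12 that can be at the rooftop as the service lift arrives there on crossings 1, 3, 5 is 3, 5, 6 respectively; the best ever achieved is 6 of 12.
From crossing 7 on, no configuration arises that was not already reachable earlier: only 17 distinct safe configurations (who is on which side, and where the service lift is) can ever be reached, none of them has everyone across, and every continuation just revisits them. They are: 0 guards + 0 prisoners across (service lift back at the start); 0 guards + 1 prisoner across (service lift there); 0 guards + 1 prisoner across (service lift back at the start); 0 guards + 2 prisoners across (service lift there); 0 guards + 2 prisoners across (service lift back at the start); 0 guards + 3 prisoners across (service lift there); 0 guards + 3 prisoners across (service lift back at the start); 0 guards + 4 prisoners across (service lift there); 0 guards + 4 prisoners across (service lift back at the start); 0 guards + 5 prisoners across (service lift there); 0 guards + 5 prisoners across (service lift back at the start); 0 guards + 6 prisoners across (service lift there); 1 guard + 1 prisoner across (service lift there); 1 guard + 1 prisoner across (service lift back at the start); 2 guards + 2 prisoners across (service lift there); 2 guards + 2 prisoners across (service lift back at the start); 3 guards + 3 prisoners across (service lift there). So no valid plan exists.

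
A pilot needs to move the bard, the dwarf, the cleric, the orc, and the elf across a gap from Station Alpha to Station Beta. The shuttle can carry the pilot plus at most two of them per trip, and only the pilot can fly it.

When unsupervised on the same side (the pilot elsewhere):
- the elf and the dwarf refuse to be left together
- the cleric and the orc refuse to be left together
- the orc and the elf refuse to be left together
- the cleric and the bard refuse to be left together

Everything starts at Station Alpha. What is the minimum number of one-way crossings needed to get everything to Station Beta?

Counting alone: the pilot can take at most 2 across per trip to Station Beta, so moving all 5 needs at least 3 loaded trips out, with a return between consecutive ones — at least 5 crossings.
The safety rule pushes this higher. Following every safe sequence of crossings, the most of the 5 that can be at Station Beta as the shuttle arrives there on crossing 5 is 4 — never all 5.
So no plan with fewer than 7 crossings exists, and this one achieves 7:
1. Pilot goes to Station Beta with the cleric and the elf.  [Station Alpha: the bard, the dwarf, the orc | Station Beta: the cleric, the elf]
2. Pilot goes back to Station Alpha alone.  [Station Alpha: the bard, the dwarf, the orc | Station Beta: the cleric, the elf]
3. Pilot goes to Station Beta with the bard.  [Station Alpha: the dwarf, the orc | Station Beta: the bard, the cleric, the elf]
4. Pilot goes back to Station Alpha with the cleric.  [Station Alpha: the cleric, the dwarf, the orc | Station Beta: the bard, the elf]
5. Pilot goes to Station Beta with the dwarf and the orc.  [Station Alpha: the cleric | Station Beta: the bard, the dwarf, the elf, the orc]
6. Pilot goes back to Station Alpha with the elf.  [Station Alpha: the cleric, the elf | Station Beta: the bard, the dwarf, the orc]
7. Pilot goes to Station Beta with the cleric and the elf.  [Station Alpha: — | Station Beta: the bard, the cleric, the dwarf, the elf, the orc]

7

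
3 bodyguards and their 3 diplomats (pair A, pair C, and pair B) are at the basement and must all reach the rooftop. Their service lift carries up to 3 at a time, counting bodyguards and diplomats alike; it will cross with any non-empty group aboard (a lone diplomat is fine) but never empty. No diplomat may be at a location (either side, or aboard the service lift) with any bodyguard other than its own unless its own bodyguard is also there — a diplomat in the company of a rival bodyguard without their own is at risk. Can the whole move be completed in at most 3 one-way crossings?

No

Counting alone: each trip to the rooftop takes at most 3 across and each return brings at least 1 back, so after t trips out (and t−1 returns) at most 3t − (t−1) of the 6 are across; that first reaches 6 at t = 3, so at least 5 crossings are needed.
Since 3 < 5, 3 crossings cannot be enough. (The shortest complete plan in fact takes 5:)
1. bodyguard A and diplomat A cross → the rooftop.
2. bodyguard A crosses ← the basement.
3. bodyguard A, bodyguard B, and bodyguard C cross → the rooftop.
4. diplomat A crosses ← the basement.
5. diplomat A, diplomat B, and diplomat C cross → the rooftop.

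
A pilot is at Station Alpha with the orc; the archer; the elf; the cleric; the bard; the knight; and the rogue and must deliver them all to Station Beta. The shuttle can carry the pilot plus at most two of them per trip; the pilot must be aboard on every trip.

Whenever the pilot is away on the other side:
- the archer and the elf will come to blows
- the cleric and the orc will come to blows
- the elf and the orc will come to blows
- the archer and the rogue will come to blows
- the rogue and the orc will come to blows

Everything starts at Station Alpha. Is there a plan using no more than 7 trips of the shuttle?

Counting alone: the pilot can take at most 2 across per trip to Station Beta, so moving all 7 needs at least 4 loaded trips out, with a return between consecutive ones — at least 7 crossings.
The safety rule pushes this higher. Following every safe sequence of crossings, the most of the 7 that can be at Station Beta as the shuttle arrives there on crossing 7 is 6 — never all 7.
So the move cannot be finished within 7 crossings. (The shortest complete plan takes 9:)
1. Pilot goes to Station Beta with the archer and the orc.
2. Pilot goes back to Station Alpha alone.
3. Pilot goes to Station Beta with the elf.
4. Pilot goes back to Station Alpha with the archer and the orc.
5. Pilot goes to Station Beta with the cleric and the rogue.
6. Pilot goes back to Station Alpha alone.
7. Pilot goes to Station Beta with the bard and the knight.
8. Pilot goes back to Station Alpha alone.
9. Pilot goes to Station Beta with the archer and the orc.

No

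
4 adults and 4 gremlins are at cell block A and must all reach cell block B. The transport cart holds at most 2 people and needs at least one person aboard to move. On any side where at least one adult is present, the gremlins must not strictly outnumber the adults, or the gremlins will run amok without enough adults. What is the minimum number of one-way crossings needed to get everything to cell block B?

impossible

Following every safe sequence of crossings from the start, the most of the 8 that can be at cell block B as the transport cart arrives there on crossings 1, 3, 5 is 2, 3, 4 respectively; the best ever achieved is 4 of 8.
From crossing 7 on, no configuration arises that was not already reachable earlier: only 11 distinct safe configurations (who is on which side, and where the transport cart is) can ever be reached, none of them has everyone across, and every continuation just revisits them. They are: 0 adults + 0 gremlins across (transport cart back at the start); 0 adults + 1 gremlin across (transport cart there); 0 adults + 1 gremlin across (transport cart back at the start); 0 adults + 2 gremlins across (transport cart there); 0 adults + 2 gremlins across (transport cart back at the start); 0 adults + 3 gremlins across (transport cart there); 0 adults + 3 gremlins across (transport cart back at the start); 0 adults + 4 gremlins across (transport cart there); 1 adult + 1 gremlin across (transport cart there); 1 adult + 1 gremlin across (transport cart back at the start); 2 adults + 2 gremlins across (transport cart there). So no valid plan exists.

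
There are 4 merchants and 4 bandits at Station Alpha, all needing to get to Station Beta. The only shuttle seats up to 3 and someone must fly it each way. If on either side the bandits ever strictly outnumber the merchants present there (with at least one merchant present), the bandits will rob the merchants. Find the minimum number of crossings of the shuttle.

Counting alone: each trip to Station Beta takes at most 3 across and each return brings at least 1 back, so after t trips out (and t−1 returns) at most 3t − (t−1) of the 8 are across; that first reaches 8 at t = 4, so at least 7 crossings are needed.
The safety rule pushes this higher. Following every safe sequence of crossings, the most of the 8 that can be at Station Beta as the shuttle arrives there on crossing 7 is 7 — never all 8.
So no plan with fewer than 9 crossings exists, and this one achieves 9:
1. 2 bandits → Station Beta.  (Station Alpha: 4M 2B; Station Beta: 0M 2B)
2. 1 bandit ← Station Alpha.  (Station Alpha: 4M 3B; Station Beta: 0M 1B)
3. 3 bandits → Station Beta.  (Station Alpha: 4M 0B; Station Beta: 0M 4B)
4. 1 bandit ← Station Alpha.  (Station Alpha: 4M 1B; Station Beta: 0M 3B)
5. 3 merchants → Station Beta.  (Station Alpha: 1M 1B; Station Beta: 3M 3B)
6. 1 merchant and 1 bandit ← Station Alpha.  (Station Alpha: 2M 2B; Station Beta: 2M 2B)
7. 2 merchants → Station Beta.  (Station Alpha: 0M 2B; Station Beta: 4M 2B)
8. 1 bandit ← Station Alpha.  (Station Alpha: 0M 3B; Station Beta: 4M 1B)
9. 3 bandits → Station Beta.  (Station Alpha: 0M 0B; Station Beta: 4M 4B)

9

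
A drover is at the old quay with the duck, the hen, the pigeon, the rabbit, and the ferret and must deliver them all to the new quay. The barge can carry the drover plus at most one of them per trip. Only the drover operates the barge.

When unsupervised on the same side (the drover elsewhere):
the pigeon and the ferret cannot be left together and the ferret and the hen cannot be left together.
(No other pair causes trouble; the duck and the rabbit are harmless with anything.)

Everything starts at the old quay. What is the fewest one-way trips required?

Counting alone: the drover can take at most 1 across per trip to the new quay, so moving all 5 needs at least 5 loaded trips out, with a return between consecutive ones — at least 9 crossings.
The safety rule pushes this higher. Following every safe sequence of crossings, the most of the 5 that can be at the new quay as the barge arrives there on crossing 9 is 4 — never all 5.
So no plan with fewer than 11 crossings exists, and this one achieves 11:
1. Drover goes to the new quay with the ferret.  [the old quay: the duck, the hen, the pigeon, the rabbit | the new quay: the ferret]
2. Drover goes back to the old quay alone.  [the old quay: the duck, the hen, the pigeon, the rabbit | the new quay: the ferret]
3. Drover goes to the new quay with the duck.  [the old quay: the hen, the pigeon, the rabbit | the new quay: the duck, the ferret]
4. Drover goes back to the old quay alone.  [the old quay: the hen, the pigeon, the rabbit | the new quay: the duck, the ferret]
5. Drover goes to the new quay with the hen.  [the old quay: the pigeon, the rabbit | the new quay: the duck, the ferret, the hen]
6. Drover goes back to the old quay with the ferret.  [the old quay: the ferret, the pigeon, the rabbit | the new quay: the duck, the hen]
7. Drover goes to the new quay with the pigeon.  [the old quay: the ferret, the rabbit | the new quay: the duck, the hen, the pigeon]
8. Drover goes back to the old quay alone.  [the old quay: the ferret, the rabbit | the new quay: the duck, the hen, the pigeon]
9. Drover goes to the new quay with the rabbit.  [the old quay: the ferret | the new quay: the duck, the hen, the pigeon, the rabbit]
10. Drover goes back to the old quay alone.  [the old quay: the ferret | the new quay: the duck, the hen, the pigeon, the rabbit]
11. Drover goes to the new quay with the ferret.  [the old quay: — | the new quay: the duck, the ferret, the hen, the pigeon, the rabbit]

11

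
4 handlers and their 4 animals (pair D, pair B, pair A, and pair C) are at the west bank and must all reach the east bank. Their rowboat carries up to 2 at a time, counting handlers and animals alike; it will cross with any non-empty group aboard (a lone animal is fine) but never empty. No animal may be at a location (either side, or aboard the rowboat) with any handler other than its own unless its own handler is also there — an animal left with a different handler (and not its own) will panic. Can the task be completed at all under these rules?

No

Following every safe sequence of crossings from the start, the most of the 8 that can be at the east bank as the rowboat arrives there on crossings 1, 3, 5 is 2, 3, 4 respectively; the best ever achieved is 4 of 8.
From crossing 7 on, no configuration arises that was not already reachable earlier: only 44 distinct safe configurations (who is on which side, and where the rowboat is) can ever be reached, none of them has everyone across, and every continuation just revisits them. So no valid plan exists.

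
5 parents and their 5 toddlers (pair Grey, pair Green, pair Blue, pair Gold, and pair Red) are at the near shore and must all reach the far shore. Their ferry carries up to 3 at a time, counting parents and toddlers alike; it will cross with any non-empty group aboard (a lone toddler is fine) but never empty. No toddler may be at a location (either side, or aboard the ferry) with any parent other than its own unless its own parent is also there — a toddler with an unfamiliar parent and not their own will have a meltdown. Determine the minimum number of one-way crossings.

Counting alone: each trip to the far shore takes at most 3 across and each return brings at least 1 back, so after t trips out (and t−1 returns) at most 3t − (t−1) of the 10 are across; that first reaches 10 at t = 5, so at least 9 crossings are needed.
The safety rule pushes this higher. Following every safe sequence of crossings, the most of the 10 that can be at the far shore as the ferry arrives there on crossing 9 is 9 — never all 10.
So no plan with fewer than 11 crossings exists, and this one achieves 11:
1. parent Grey and toddler Grey cross → the far shore.
2. parent Grey crosses ← the near shore.
3. toddler Blue, toddler Gold, and toddler Green cross → the far shore.
4. toddler Grey crosses ← the near shore.
5. parent Blue, parent Gold, and parent Green cross → the far shore.
6. parent Green and toddler Green cross ← the near shore.
7. parent Green, parent Grey, and parent Red cross → the far shore.
8. toddler Blue crosses ← the near shore.
9. toddler Green and toddler Grey cross → the far shore.
10. toddler Grey crosses ← the near shore.
11. toddler Blue, toddler Grey, and toddler Red cross → the far shore.

11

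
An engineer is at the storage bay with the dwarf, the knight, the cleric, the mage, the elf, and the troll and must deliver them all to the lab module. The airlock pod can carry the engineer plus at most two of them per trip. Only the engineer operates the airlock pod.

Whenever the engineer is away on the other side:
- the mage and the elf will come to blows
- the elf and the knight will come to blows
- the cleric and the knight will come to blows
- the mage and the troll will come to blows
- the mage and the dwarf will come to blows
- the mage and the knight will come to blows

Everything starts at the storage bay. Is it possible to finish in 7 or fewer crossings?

No

Counting alone: the engineer can take at most 2 across per trip to the lab module, so moving all 6 needs at least 3 loaded trips out, with a return between consecutive ones — at least 5 crossings.
The safety rule pushes this higher. Following every safe sequence of crossings, the most of the 6 that can be at the lab module as the airlock pod arrives there on crossings 5, 7 is 4, 5 respectively — never all 6.
So the move cannot be finished within 7 crossings. (The shortest complete plan takes 9:)
1. Engineer goes to the lab module with the knight and the mage.
2. Engineer goes back to the storage bay with the knight.
3. Engineer goes to the lab module with the dwarf and the knight.
4. Engineer goes back to the storage bay with the mage.
5. Engineer goes to the lab module with the mage and the troll.
6. Engineer goes back to the storage bay with the mage.
7. Engineer goes to the lab module with the cleric and the elf.
8. Engineer goes back to the storage bay with the knight.
9. Engineer goes to the lab module with the knight and the mage.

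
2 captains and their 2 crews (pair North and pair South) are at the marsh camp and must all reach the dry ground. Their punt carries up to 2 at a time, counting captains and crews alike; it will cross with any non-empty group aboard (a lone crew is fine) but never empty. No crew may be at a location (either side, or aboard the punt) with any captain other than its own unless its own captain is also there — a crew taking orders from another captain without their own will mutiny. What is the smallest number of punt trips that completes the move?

Counting alone: each trip to the dry ground takes at most 2 across and each return brings at least 1 back, so after t trips out (and t−1 returns) at most 2t − (t−1) of the 4 are across; that first reaches 4 at t = 3, so at least 5 crossings are needed.
The plan below uses exactly 5 crossings, so it is optimal:
1. captain North and crew North cross → the dry ground.
2. captain North crosses ← the marsh camp.
3. captain North and captain South cross → the dry ground.
4. captain South crosses ← the marsh camp.
5. captain South and crew South cross → the dry ground.

5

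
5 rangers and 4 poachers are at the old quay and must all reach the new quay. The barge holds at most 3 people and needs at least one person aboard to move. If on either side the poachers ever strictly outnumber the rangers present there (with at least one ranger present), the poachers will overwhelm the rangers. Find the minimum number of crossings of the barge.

7

Counting alone: each trip to the new quay takes at most 3 across and each return brings at least 1 back, so after t trips out (and t−1 returns) at most 3t − (t−1) of the 9 are across; that first reaches 9 at t = 4, so at least 7 crossings are needed.
The plan below uses exactly 7 crossings, so it is optimal:
1. 3 poachers → the new quay.  (the old quay: 5R 1P; the new quay: 0R 3P)
2. 1 poacher ← the old quay.  (the old quay: 5R 2P; the new quay: 0R 2P)
3. 3 rangers → the new quay.  (the old quay: 2R 2P; the new quay: 3R 2P)
4. 1 ranger ← the old quay.  (the old quay: 3R 2P; the new quay: 2R 2P)
5. 2 rangers and 1 poacher → the new quay.  (the old quay: 1R 1P; the new quay: 4R 3P)
6. 1 ranger ← the old quay.  (the old quay: 2R 1P; the new quay: 3R 3P)
7. 2 rangers and 1 poacher → the new quay.  (the old quay: 0R 0P; the new quay: 5R 4P)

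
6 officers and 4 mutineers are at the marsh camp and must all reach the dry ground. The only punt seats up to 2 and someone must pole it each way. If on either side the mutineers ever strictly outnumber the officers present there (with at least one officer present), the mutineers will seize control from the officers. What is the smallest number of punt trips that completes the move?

17

Counting alone: each trip to the dry ground takes at most 2 across and each return brings at least 1 back, so after t trips out (and t−1 returns) at most 2t − (t−1) of the 10 are across; that first reaches 10 at t = 9, so at least 17 crossings are needed.
The plan below uses exactly 17 crossings, so it is optimal:
1. 2 mutineers → the dry ground.  (the marsh camp: 6O 2M; the dry ground: 0O 2M)
2. 1 mutineer ← the marsh camp.  (the marsh camp: 6O 3M; the dry ground: 0O 1M)
3. 2 mutineers → the dry ground.  (the marsh camp: 6O 1M; the dry ground: 0O 3M)
4. 1 mutineer ← the marsh camp.  (the marsh camp: 6O 2M; the dry ground: 0O 2M)
5. 2 officers → the dry ground.  (the marsh camp: 4O 2M; the dry ground: 2O 2M)
6. 1 mutineer ← the marsh camp.  (the marsh camp: 4O 3M; the dry ground: 2O 1M)
7. 1 officer and 1 mutineer → the dry ground.  (the marsh camp: 3O 2M; the dry ground: 3O 2M)
8. 1 mutineer ← the marsh camp.  (the marsh camp: 3O 3M; the dry ground: 3O 1M)
9. 2 mutineers → the dry ground.  (the marsh camp: 3O 1M; the dry ground: 3O 3M)
10. 1 mutineer ← the marsh camp.  (the marsh camp: 3O 2M; the dry ground: 3O 2M)
11. 1 officer and 1 mutineer → the dry ground.  (the marsh camp: 2O 1M; the dry ground: 4O 3M)
12. 1 mutineer ← the marsh camp.  (the marsh camp: 2O 2M; the dry ground: 4O 2M)
13. 2 mutineers → the dry ground.  (the marsh camp: 2O 0M; the dry ground: 4O 4M)
14. 1 mutineer ← the marsh camp.  (the marsh camp: 2O 1M; the dry ground: 4O 3M)
15. 1 officer and 1 mutineer → the dry ground.  (the marsh camp: 1O 0M; the dry ground: 5O 4M)
16. 1 mutineer ← the marsh camp.  (the marsh camp: 1O 1M; the dry ground: 5O 3M)
17. 1 officer and 1 mutineer → the dry ground.  (the marsh camp: 0O 0M; the dry ground: 6O 4M)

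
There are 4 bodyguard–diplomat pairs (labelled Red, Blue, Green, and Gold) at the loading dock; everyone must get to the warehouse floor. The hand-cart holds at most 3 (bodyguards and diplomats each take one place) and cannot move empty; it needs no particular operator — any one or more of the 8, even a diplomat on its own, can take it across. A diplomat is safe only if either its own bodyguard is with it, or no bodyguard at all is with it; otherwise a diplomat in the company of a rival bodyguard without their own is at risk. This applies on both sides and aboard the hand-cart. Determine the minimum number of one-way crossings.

Counting alone: each trip to the warehouse floor takes at most 3 across and each return brings at least 1 back, so after t trips out (and t−1 returns) at most 3t − (t−1) of the 8 are across; that first reaches 8 at t = 4, so at least 7 crossings are needed.
The safety rule pushes this higher. Following every safe sequence of crossings, the most of the 8 that can be at the warehouse floor as the hand-cart arrives there on crossing 7 is 7 — never all 8.
So no plan with fewer than 9 crossings exists, and this one achieves 9:
1. bodyguard Red and diplomat Red cross → the warehouse floor.
2. bodyguard Red crosses ← the loading dock.
3. bodyguard Blue, bodyguard Red, and diplomat Blue cross → the warehouse floor.
4. bodyguard Red and diplomat Red cross ← the loading dock.
5. bodyguard Gold, bodyguard Green, and bodyguard Red cross → the warehouse floor.
6. diplomat Blue crosses ← the loading dock.
7. diplomat Blue and diplomat Red cross → the warehouse floor.
8. diplomat Red crosses ← the loading dock.
9. diplomat Gold, diplomat Green, and diplomat Red cross → the warehouse floor.

9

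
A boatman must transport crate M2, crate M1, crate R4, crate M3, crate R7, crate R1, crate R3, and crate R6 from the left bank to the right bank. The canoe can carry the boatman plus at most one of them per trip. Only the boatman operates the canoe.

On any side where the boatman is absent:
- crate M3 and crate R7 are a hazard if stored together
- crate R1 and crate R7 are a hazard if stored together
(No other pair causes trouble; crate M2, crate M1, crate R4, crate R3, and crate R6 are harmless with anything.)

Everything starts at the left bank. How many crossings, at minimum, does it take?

Counting alone: the boatman can take at most 1 across per trip to the right bank, so moving all 8 needs at least 8 loaded trips out, with a return between consecutive ones — at least 15 crossings.
The safety rule pushes this higher. Following every safe sequence of crossings, the most of the 8 that can be at the right bank as the canoe arrives there on crossing 15 is 7 — never all 8.
So no plan with fewer than 17 crossings exists, and this one achieves 17:
1. Boatman goes to the right bank with crate R7.
2. Boatman goes back to the left bank alone.
3. Boatman goes to the right bank with crate M2.
4. Boatman goes back to the left bank alone.
5. Boatman goes to the right bank with crate M1.
6. Boatman goes back to the left bank alone.
7. Boatman goes to the right bank with crate R4.
8. Boatman goes back to the left bank alone.
9. Boatman goes to the right bank with crate M3.
10. Boatman goes back to the left bank with crate R7.
11. Boatman goes to the right bank with crate R1.
12. Boatman goes back to the left bank alone.
13. Boatman goes to the right bank with crate R3.
14. Boatman goes back to the left bank alone.
15. Boatman goes to the right bank with crate R6.
16. Boatman goes back to the left bank alone.
17. Boatman goes to the right bank with crate R7.

17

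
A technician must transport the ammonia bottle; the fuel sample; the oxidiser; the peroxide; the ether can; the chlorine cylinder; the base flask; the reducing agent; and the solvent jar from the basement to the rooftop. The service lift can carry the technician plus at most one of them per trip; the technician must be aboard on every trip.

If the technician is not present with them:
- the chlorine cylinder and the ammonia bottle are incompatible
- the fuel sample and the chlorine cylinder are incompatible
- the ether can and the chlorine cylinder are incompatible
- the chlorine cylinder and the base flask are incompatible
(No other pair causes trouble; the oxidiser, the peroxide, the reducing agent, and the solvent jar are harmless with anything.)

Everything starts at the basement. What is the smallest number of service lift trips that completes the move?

impossible

Following every safe sequence of crossings from the start, the most of the 9 that can be at the rooftop as the service lift arrives there on crossings 1, 3, 5, 7, 9, 11 is 1, 2, 3, 4, 5, 6 respectively; the best ever achieved is 6 of 9.
From crossing 13 on, no configuration arises that was not already reachable earlier: only 176 distinct safe configurations (who is on which side, and where the service lift is) can ever be reached, none of them has everyone across, and every continuation just revisits them. So no valid plan exists.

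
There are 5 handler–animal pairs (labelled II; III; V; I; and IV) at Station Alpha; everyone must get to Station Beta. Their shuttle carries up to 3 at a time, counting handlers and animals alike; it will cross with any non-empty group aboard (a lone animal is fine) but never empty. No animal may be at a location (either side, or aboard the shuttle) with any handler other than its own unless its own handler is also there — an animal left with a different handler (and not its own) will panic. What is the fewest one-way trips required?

11

Counting alone: each trip to Station Beta takes at most 3 across and each return brings at least 1 back, so after t trips out (and t−1 returns) at most 3t − (t−1) of the 10 are across; that first reaches 10 at t = 5, so at least 9 crossings are needed.
The safety rule pushes this higher. Following every safe sequence of crossings, the most of the 10 that can be at Station Beta as the shuttle arrives there on crossing 9 is 9 — never all 10.
So no plan with fewer than 11 crossings exists, and this one achieves 11:
1. animal II and handler II cross → Station Beta.
2. handler II crosses ← Station Alpha.
3. animal I, animal III, and animal V cross → Station Beta.
4. animal II crosses ← Station Alpha.
5. handler I, handler III, and handler V cross → Station Beta.
6. animal III and handler III cross ← Station Alpha.
7. handler II, handler III, and handler IV cross → Station Beta.
8. animal V crosses ← Station Alpha.
9. animal II and animal III cross → Station Beta.
10. animal II crosses ← Station Alpha.
11. animal II, animal IV, and animal V cross → Station Beta.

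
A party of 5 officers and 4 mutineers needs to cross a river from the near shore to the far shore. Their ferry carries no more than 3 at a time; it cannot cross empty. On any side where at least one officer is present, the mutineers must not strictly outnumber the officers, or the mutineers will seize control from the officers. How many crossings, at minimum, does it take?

Counting alone: each trip to the far shore takes at most 3 across and each return brings at least 1 back, so after t trips out (and t−1 returns) at most 3t − (t−1) of the 9 are across; that first reaches 9 at t = 4, so at least 7 crossings are needed.
The plan below uses exactly 7 crossings, so it is optimal:
1. 3 mutineers → the far shore.  (the near shore: 5O 1M; the far shore: 0O 3M)
2. 1 mutineer ← the near shore.  (the near shore: 5O 2M; the far shore: 0O 2M)
3. 3 officers → the far shore.  (the near shore: 2O 2M; the far shore: 3O 2M)
4. 1 officer ← the near shore.  (the near shore: 3O 2M; the far shore: 2O 2M)
5. 2 officers and 1 mutineer → the far shore.  (the near shore: 1O 1M; the far shore: 4O 3M)
6. 1 officer ← the near shore.  (the near shore: 2O 1M; the far shore: 3O 3M)
7. 2 officers and 1 mutineer → the far shore.  (the near shore: 0O 0M; the far shore: 5O 4M)

7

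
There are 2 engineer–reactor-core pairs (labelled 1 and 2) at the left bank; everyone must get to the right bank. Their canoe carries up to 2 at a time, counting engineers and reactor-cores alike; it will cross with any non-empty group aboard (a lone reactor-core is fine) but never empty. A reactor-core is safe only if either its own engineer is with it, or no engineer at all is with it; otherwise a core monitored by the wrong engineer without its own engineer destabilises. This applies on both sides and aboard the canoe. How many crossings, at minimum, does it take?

5

Counting alone: each trip to the right bank takes at most 2 across and each return brings at least 1 back, so after t trips out (and t−1 returns) at most 2t − (t−1) of the 4 are across; that first reaches 4 at t = 3, so at least 5 crossings are needed.
The plan below uses exactly 5 crossings, so it is optimal:
1. engineer 1 and reactor-core 1 cross → the right bank.
2. engineer 1 crosses ← the left bank.
3. engineer 1 and engineer 2 cross → the right bank.
4. engineer 2 crosses ← the left bank.
5. engineer 2 and reactor-core 2 cross → the right bank.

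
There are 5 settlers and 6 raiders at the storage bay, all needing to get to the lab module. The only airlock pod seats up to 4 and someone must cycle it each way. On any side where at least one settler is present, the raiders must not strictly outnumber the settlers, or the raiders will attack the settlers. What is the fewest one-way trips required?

impossible

The raiders already outnumber the settlers at the storage bay before anyone moves, so the starting position itself is disallowed.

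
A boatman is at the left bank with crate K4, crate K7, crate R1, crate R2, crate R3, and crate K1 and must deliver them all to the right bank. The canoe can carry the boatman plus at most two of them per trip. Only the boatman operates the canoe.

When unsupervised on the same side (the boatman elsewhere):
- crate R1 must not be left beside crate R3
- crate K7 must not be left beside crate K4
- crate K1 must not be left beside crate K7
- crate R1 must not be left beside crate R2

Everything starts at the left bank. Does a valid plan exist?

1. Boatman goes to the right bank with crate K7 and crate R1.  [the left bank: crate K1, crate K4, crate R2, crate R3 | the right bank: crate K7, crate R1]
2. Boatman goes back to the left bank alone.  [the left bank: crate K1, crate K4, crate R2, crate R3 | the right bank: crate K7, crate R1]
3. Boatman goes to the right bank with crate K4 and crate R2.  [the left bank: crate K1, crate R3 | the right bank: crate K4, crate K7, crate R1, crate R2]
4. Boatman goes back to the left bank with crate K7 and crate R1.  [the left bank: crate K1, crate K7, crate R1, crate R3 | the right bank: crate K4, crate R2]
5. Boatman goes to the right bank with crate K1 and crate R3.  [the left bank: crate K7, crate R1 | the right bank: crate K1, crate K4, crate R2, crate R3]
6. Boatman goes back to the left bank alone.  [the left bank: crate K7, crate R1 | the right bank: crate K1, crate K4, crate R2, crate R3]
7. Boatman goes to the right bank with crate K7 and crate R1.  [the left bank: — | the right bank: crate K1, crate K4, crate K7, crate R1, crate R2, crate R3]

Yes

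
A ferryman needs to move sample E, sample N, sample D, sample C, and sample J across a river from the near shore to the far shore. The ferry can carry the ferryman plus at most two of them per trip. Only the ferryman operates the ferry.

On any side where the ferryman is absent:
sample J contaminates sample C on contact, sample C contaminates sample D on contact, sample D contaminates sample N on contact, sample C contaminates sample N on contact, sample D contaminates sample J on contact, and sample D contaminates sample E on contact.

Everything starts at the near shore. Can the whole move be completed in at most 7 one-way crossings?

Yes — this plan uses 7 crossings (≤ 7):
1. Ferryman goes to the far shore with sample C and sample D.  [the near shore: sample E, sample J, sample N | the far shore: sample C, sample D]
2. Ferryman goes back to the near shore with sample D.  [the near shore: sample D, sample E, sample J, sample N | the far shore: sample C]
3. Ferryman goes to the far shore with sample D and sample E.  [the near shore: sample J, sample N | the far shore: sample C, sample D, sample E]
4. Ferryman goes back to the near shore with sample D.  [the near shore: sample D, sample J, sample N | the far shore: sample C, sample E]
5. Ferryman goes to the far shore with sample J and sample N.  [the near shore: sample D | the far shore: sample C, sample E, sample J, sample N]
6. Ferryman goes back to the near shore with sample C.  [the near shore: sample C, sample D | the far shore: sample E, sample J, sample N]
7. Ferryman goes to the far shore with sample C and sample D.  [the near shore: — | the far shore: sample C, sample D, sample E, sample J, sample N]

Yes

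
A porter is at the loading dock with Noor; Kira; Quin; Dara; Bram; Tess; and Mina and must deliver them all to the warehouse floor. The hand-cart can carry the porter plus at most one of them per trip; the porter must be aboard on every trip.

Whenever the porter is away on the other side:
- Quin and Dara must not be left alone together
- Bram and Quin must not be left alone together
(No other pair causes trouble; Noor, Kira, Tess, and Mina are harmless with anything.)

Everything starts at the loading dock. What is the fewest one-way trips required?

Counting alone: the porter can take at most 1 across per trip to the warehouse floor, so moving all 7 needs at least 7 loaded trips out, with a return between consecutive ones — at least 13 crossings.
The safety rule pushes this higher. Following every safe sequence of crossings, the most of the 7 that can be at the warehouse floor as the hand-cart arrives there on crossing 13 is 6 — never all 7.
So no plan with fewer than 15 crossings exists, and this one achieves 15:
1. Porter goes to the warehouse floor with Quin.  [the loading dock: Bram, Dara, Kira, Mina, Noor, Tess | the warehouse floor: Quin]
2. Porter goes back to the loading dock alone.  [the loading dock: Bram, Dara, Kira, Mina, Noor, Tess | the warehouse floor: Quin]
3. Porter goes to the warehouse floor with Noor.  [the loading dock: Bram, Dara, Kira, Mina, Tess | the warehouse floor: Noor, Quin]
4. Porter goes back to the loading dock alone.  [the loading dock: Bram, Dara, Kira, Mina, Tess | the warehouse floor: Noor, Quin]
5. Porter goes to the warehouse floor with Kira.  [the loading dock: Bram, Dara, Mina, Tess | the warehouse floor: Kira, Noor, Quin]
6. Porter goes back to the loading dock alone.  [the loading dock: Bram, Dara, Mina, Tess | the warehouse floor: Kira, Noor, Quin]
7. Porter goes to the warehouse floor with Dara.  [the loading dock: Bram, Mina, Tess | the warehouse floor: Dara, Kira, Noor, Quin]
8. Porter goes back to the loading dock with Quin.  [the loading dock: Bram, Mina, Quin, Tess | the warehouse floor: Dara, Kira, Noor]
9. Porter goes to the warehouse floor with Bram.  [the loading dock: Mina, Quin, Tess | the warehouse floor: Bram, Dara, Kira, Noor]
10. Porter goes back to the loading dock alone.  [the loading dock: Mina, Quin, Tess | the warehouse floor: Bram, Dara, Kira, Noor]
11. Porter goes to the warehouse floor with Tess.  [the loading dock: Mina, Quin | the warehouse floor: Bram, Dara, Kira, Noor, Tess]
12. Porter goes back to the loading dock alone.  [the loading dock: Mina, Quin | the warehouse floor: Bram, Dara, Kira, Noor, Tess]
13. Porter goes to the warehouse floor with Mina.  [the loading dock: Quin | the warehouse floor: Bram, Dara, Kira, Mina, Noor, Tess]
14. Porter goes back to the loading dock alone.  [the loading dock: Quin | the warehouse floor: Bram, Dara, Kira, Mina, Noor, Tess]
15. Porter goes to the warehouse floor with Quin.  [the loading dock: — | the warehouse floor: Bram, Dara, Kira, Mina, Noor, Quin, Tess]

15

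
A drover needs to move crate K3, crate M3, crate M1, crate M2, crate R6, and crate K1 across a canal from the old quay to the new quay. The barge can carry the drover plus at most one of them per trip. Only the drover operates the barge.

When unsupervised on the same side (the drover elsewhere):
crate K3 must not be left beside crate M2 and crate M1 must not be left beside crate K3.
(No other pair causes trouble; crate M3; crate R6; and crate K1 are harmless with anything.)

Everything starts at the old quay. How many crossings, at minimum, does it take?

Counting alone: the drover can take at most 1 across per trip to the new quay, so moving all 6 needs at least 6 loaded trips out, with a return between consecutive ones — at least 11 crossings.
The safety rule pushes this higher. Following every safe sequence of crossings, the most of the 6 that can be at the new quay as the barge arrives there on crossing 11 is 5 — never all 6.
So no plan with fewer than 13 crossings exists, and this one achieves 13:
1. Drover goes to the new quay with crate K3.  [the old quay: crate K1, crate M1, crate M2, crate M3, crate R6 | the new quay: crate K3]
2. Drover goes back to the old quay alone.  [the old quay: crate K1, crate M1, crate M2, crate M3, crate R6 | the new quay: crate K3]
3. Drover goes to the new quay with crate M3.  [the old quay: crate K1, crate M1, crate M2, crate R6 | the new quay: crate K3, crate M3]
4. Drover goes back to the old quay alone.  [the old quay: crate K1, crate M1, crate M2, crate R6 | the new quay: crate K3, crate M3]
5. Drover goes to the new quay with crate M1.  [the old quay: crate K1, crate M2, crate R6 | the new quay: crate K3, crate M1, crate M3]
6. Drover goes back to the old quay with crate K3.  [the old quay: crate K1, crate K3, crate M2, crate R6 | the new quay: crate M1, crate M3]
7. Drover goes to the new quay with crate M2.  [the old quay: crate K1, crate K3, crate R6 | the new quay: crate M1, crate M2, crate M3]
8. Drover goes back to the old quay alone.  [the old quay: crate K1, crate K3, crate R6 | the new quay: crate M1, crate M2, crate M3]
9. Drover goes to the new quay with crate R6.  [the old quay: crate K1, crate K3 | the new quay: crate M1, crate M2, crate M3, crate R6]
10. Drover goes back to the old quay alone.  [the old quay: crate K1, crate K3 | the new quay: crate M1, crate M2, crate M3, crate R6]
11. Drover goes to the new quay with crate K1.  [the old quay: crate K3 | the new quay: crate K1, crate M1, crate M2, crate M3, crate R6]
12. Drover goes back to the old quay alone.  [the old quay: crate K3 | the new quay: crate K1, crate M1, crate M2, crate M3, crate R6]
13. Drover goes to the new quay with crate K3.  [the old quay: — | the new quay: crate K1, crate K3, crate M1, crate M2, crate M3, crate R6]

13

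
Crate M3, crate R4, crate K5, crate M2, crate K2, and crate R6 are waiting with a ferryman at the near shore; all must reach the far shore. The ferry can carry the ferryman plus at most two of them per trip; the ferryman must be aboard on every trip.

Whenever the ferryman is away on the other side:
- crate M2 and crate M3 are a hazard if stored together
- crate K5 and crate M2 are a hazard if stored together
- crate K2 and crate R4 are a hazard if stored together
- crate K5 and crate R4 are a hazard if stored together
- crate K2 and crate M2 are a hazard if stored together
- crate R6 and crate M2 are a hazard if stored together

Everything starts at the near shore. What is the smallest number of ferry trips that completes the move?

7

Counting alone: the ferryman can take at most 2 across per trip to the far shore, so moving all 6 needs at least 3 loaded trips out, with a return between consecutive ones — at least 5 crossings.
The safety rule pushes this higher. Following every safe sequence of crossings, the most of the 6 that can be at the far shore as the ferry arrives there on crossing 5 is 5 — never all 6.
So no plan with fewer than 7 crossings exists, and this one achieves 7:
1. Ferryman goes to the far shore with crate M2 and crate R4.
2. Ferryman goes back to the near shore alone.
3. Ferryman goes to the far shore with crate K5 and crate M3.
4. Ferryman goes back to the near shore with crate M2 and crate R4.
5. Ferryman goes to the far shore with crate K2 and crate R6.
6. Ferryman goes back to the near shore alone.
7. Ferryman goes to the far shore with crate M2 and crate R4.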